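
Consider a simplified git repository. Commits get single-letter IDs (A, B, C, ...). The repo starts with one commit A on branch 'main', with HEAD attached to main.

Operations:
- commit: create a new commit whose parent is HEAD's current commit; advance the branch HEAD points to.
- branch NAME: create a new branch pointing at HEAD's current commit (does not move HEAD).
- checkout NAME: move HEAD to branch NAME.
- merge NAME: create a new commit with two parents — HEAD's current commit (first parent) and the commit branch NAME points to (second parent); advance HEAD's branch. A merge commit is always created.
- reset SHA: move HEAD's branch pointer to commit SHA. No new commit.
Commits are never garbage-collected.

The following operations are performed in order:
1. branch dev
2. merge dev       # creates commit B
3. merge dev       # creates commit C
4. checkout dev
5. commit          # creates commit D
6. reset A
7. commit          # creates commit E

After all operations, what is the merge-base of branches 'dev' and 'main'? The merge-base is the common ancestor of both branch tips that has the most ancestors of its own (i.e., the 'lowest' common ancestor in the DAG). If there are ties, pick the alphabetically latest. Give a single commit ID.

Answer: A

Derivation:
After op 1 (branch): HEAD=main@A [dev=A main=A]
After op 2 (merge): HEAD=main@B [dev=A main=B]
After op 3 (merge): HEAD=main@C [dev=A main=C]
After op 4 (checkout): HEAD=dev@A [dev=A main=C]
After op 5 (commit): HEAD=dev@D [dev=D main=C]
After op 6 (reset): HEAD=dev@A [dev=A main=C]
After op 7 (commit): HEAD=dev@E [dev=E main=C]
ancestors(dev=E): ['A', 'E']
ancestors(main=C): ['A', 'B', 'C']
common: ['A']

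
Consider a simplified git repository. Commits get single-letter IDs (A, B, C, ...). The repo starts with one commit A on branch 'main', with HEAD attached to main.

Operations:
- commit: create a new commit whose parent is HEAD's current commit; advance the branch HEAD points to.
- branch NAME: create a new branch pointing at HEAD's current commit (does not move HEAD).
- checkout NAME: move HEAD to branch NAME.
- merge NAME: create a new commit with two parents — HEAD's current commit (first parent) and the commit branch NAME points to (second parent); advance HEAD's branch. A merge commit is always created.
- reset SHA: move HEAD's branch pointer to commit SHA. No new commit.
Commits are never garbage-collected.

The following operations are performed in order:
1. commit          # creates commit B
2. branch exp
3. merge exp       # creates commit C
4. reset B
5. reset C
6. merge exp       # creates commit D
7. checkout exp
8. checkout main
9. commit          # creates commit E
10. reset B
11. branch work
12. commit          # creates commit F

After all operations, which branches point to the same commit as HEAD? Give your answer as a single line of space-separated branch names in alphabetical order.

After op 1 (commit): HEAD=main@B [main=B]
After op 2 (branch): HEAD=main@B [exp=B main=B]
After op 3 (merge): HEAD=main@C [exp=B main=C]
After op 4 (reset): HEAD=main@B [exp=B main=B]
After op 5 (reset): HEAD=main@C [exp=B main=C]
After op 6 (merge): HEAD=main@D [exp=B main=D]
After op 7 (checkout): HEAD=exp@B [exp=B main=D]
After op 8 (checkout): HEAD=main@D [exp=B main=D]
After op 9 (commit): HEAD=main@E [exp=B main=E]
After op 10 (reset): HEAD=main@B [exp=B main=B]
After op 11 (branch): HEAD=main@B [exp=B main=B work=B]
After op 12 (commit): HEAD=main@F [exp=B main=F work=B]

Answer: main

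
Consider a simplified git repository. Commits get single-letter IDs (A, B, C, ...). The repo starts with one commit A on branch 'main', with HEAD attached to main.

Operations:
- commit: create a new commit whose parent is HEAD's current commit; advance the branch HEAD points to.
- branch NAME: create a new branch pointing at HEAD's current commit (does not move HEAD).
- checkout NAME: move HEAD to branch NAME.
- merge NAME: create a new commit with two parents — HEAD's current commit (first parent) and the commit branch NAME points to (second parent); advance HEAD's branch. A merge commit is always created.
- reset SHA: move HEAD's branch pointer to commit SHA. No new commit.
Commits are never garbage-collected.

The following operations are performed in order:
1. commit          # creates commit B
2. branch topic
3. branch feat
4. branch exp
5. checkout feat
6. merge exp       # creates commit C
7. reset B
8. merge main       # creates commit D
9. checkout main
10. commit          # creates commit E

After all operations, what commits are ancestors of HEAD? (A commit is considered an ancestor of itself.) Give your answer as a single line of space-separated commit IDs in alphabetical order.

Answer: A B E

Derivation:
After op 1 (commit): HEAD=main@B [main=B]
After op 2 (branch): HEAD=main@B [main=B topic=B]
After op 3 (branch): HEAD=main@B [feat=B main=B topic=B]
After op 4 (branch): HEAD=main@B [exp=B feat=B main=B topic=B]
After op 5 (checkout): HEAD=feat@B [exp=B feat=B main=B topic=B]
After op 6 (merge): HEAD=feat@C [exp=B feat=C main=B topic=B]
After op 7 (reset): HEAD=feat@B [exp=B feat=B main=B topic=B]
After op 8 (merge): HEAD=feat@D [exp=B feat=D main=B topic=B]
After op 9 (checkout): HEAD=main@B [exp=B feat=D main=B topic=B]
After op 10 (commit): HEAD=main@E [exp=B feat=D main=E topic=B]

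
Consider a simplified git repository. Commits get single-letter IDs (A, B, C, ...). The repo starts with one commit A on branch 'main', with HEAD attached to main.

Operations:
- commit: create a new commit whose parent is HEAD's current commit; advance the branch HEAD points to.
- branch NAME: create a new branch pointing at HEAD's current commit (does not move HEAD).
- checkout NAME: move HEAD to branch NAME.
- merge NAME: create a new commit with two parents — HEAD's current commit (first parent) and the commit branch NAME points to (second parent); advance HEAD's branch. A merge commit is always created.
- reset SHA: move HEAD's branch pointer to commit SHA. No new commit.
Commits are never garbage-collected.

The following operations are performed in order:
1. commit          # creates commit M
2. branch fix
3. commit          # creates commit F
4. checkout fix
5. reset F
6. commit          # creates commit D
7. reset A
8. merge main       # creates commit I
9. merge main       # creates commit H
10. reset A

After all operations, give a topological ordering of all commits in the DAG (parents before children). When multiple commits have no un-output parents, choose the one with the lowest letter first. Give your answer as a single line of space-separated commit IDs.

Answer: A M F D I H

Derivation:
After op 1 (commit): HEAD=main@M [main=M]
After op 2 (branch): HEAD=main@M [fix=M main=M]
After op 3 (commit): HEAD=main@F [fix=M main=F]
After op 4 (checkout): HEAD=fix@M [fix=M main=F]
After op 5 (reset): HEAD=fix@F [fix=F main=F]
After op 6 (commit): HEAD=fix@D [fix=D main=F]
After op 7 (reset): HEAD=fix@A [fix=A main=F]
After op 8 (merge): HEAD=fix@I [fix=I main=F]
After op 9 (merge): HEAD=fix@H [fix=H main=F]
After op 10 (reset): HEAD=fix@A [fix=A main=F]
commit A: parents=[]
commit D: parents=['F']
commit F: parents=['M']
commit H: parents=['I', 'F']
commit I: parents=['A', 'F']
commit M: parents=['A']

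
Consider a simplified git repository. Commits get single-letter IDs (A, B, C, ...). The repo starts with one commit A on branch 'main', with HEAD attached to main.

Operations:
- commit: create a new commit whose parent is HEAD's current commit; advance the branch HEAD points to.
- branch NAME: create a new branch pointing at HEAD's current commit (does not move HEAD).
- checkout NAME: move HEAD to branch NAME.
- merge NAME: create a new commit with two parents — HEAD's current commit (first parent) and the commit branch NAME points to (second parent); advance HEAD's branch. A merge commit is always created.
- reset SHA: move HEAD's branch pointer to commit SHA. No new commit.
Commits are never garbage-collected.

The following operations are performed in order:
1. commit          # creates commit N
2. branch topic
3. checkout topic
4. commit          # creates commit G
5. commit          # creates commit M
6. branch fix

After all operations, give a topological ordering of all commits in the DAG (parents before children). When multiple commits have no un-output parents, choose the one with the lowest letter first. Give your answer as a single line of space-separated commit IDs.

After op 1 (commit): HEAD=main@N [main=N]
After op 2 (branch): HEAD=main@N [main=N topic=N]
After op 3 (checkout): HEAD=topic@N [main=N topic=N]
After op 4 (commit): HEAD=topic@G [main=N topic=G]
After op 5 (commit): HEAD=topic@M [main=N topic=M]
After op 6 (branch): HEAD=topic@M [fix=M main=N topic=M]
commit A: parents=[]
commit G: parents=['N']
commit M: parents=['G']
commit N: parents=['A']

Answer: A N G M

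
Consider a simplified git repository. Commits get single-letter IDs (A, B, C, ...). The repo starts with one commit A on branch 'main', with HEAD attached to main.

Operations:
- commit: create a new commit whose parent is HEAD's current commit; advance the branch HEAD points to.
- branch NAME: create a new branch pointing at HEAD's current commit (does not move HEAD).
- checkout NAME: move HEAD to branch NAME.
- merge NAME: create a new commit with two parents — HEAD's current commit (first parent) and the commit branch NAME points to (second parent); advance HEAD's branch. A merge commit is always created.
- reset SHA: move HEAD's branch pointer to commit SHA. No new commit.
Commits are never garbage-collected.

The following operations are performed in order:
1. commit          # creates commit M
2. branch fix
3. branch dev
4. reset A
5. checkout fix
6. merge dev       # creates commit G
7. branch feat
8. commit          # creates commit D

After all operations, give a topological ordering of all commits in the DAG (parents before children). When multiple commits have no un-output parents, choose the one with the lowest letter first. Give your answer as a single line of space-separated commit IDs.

After op 1 (commit): HEAD=main@M [main=M]
After op 2 (branch): HEAD=main@M [fix=M main=M]
After op 3 (branch): HEAD=main@M [dev=M fix=M main=M]
After op 4 (reset): HEAD=main@A [dev=M fix=M main=A]
After op 5 (checkout): HEAD=fix@M [dev=M fix=M main=A]
After op 6 (merge): HEAD=fix@G [dev=M fix=G main=A]
After op 7 (branch): HEAD=fix@G [dev=M feat=G fix=G main=A]
After op 8 (commit): HEAD=fix@D [dev=M feat=G fix=D main=A]
commit A: parents=[]
commit D: parents=['G']
commit G: parents=['M', 'M']
commit M: parents=['A']

Answer: A M G D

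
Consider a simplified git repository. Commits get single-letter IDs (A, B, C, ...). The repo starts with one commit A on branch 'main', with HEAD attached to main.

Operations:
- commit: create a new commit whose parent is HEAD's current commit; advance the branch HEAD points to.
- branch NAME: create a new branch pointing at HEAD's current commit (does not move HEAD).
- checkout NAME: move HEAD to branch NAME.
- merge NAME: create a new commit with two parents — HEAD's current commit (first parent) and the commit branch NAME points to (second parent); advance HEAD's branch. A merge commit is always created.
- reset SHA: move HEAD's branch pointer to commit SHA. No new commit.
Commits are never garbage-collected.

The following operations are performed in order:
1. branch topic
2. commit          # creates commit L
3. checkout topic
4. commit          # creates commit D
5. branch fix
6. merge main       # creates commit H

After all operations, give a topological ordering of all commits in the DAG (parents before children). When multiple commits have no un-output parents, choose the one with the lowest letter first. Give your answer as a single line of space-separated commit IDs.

After op 1 (branch): HEAD=main@A [main=A topic=A]
After op 2 (commit): HEAD=main@L [main=L topic=A]
After op 3 (checkout): HEAD=topic@A [main=L topic=A]
After op 4 (commit): HEAD=topic@D [main=L topic=D]
After op 5 (branch): HEAD=topic@D [fix=D main=L topic=D]
After op 6 (merge): HEAD=topic@H [fix=D main=L topic=H]
commit A: parents=[]
commit D: parents=['A']
commit H: parents=['D', 'L']
commit L: parents=['A']

Answer: A D L H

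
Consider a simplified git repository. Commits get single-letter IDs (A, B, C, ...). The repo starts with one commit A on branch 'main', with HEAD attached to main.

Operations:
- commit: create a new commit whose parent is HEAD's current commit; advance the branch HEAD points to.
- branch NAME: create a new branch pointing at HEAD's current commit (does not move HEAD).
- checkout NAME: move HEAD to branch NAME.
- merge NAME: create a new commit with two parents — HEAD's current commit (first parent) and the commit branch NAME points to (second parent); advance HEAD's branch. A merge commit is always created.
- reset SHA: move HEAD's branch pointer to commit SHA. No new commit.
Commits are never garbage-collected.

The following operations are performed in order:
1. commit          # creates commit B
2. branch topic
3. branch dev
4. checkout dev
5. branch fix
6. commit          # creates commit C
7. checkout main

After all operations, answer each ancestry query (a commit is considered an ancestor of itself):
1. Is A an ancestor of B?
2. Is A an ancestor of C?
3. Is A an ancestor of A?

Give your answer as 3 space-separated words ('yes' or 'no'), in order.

After op 1 (commit): HEAD=main@B [main=B]
After op 2 (branch): HEAD=main@B [main=B topic=B]
After op 3 (branch): HEAD=main@B [dev=B main=B topic=B]
After op 4 (checkout): HEAD=dev@B [dev=B main=B topic=B]
After op 5 (branch): HEAD=dev@B [dev=B fix=B main=B topic=B]
After op 6 (commit): HEAD=dev@C [dev=C fix=B main=B topic=B]
After op 7 (checkout): HEAD=main@B [dev=C fix=B main=B topic=B]
ancestors(B) = {A,B}; A in? yes
ancestors(C) = {A,B,C}; A in? yes
ancestors(A) = {A}; A in? yes

Answer: yes yes yes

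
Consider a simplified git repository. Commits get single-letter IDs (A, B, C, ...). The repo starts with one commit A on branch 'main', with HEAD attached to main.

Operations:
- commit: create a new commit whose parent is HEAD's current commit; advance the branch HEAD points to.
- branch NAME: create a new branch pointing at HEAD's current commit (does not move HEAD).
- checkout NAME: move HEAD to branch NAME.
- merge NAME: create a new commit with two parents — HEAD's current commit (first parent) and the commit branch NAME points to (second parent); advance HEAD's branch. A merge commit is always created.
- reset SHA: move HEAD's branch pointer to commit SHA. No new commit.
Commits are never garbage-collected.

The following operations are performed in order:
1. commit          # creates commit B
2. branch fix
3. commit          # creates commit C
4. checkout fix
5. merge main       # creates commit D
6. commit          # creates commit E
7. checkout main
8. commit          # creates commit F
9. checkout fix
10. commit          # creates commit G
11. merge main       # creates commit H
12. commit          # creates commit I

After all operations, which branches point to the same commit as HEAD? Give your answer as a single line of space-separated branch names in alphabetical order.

Answer: fix

Derivation:
After op 1 (commit): HEAD=main@B [main=B]
After op 2 (branch): HEAD=main@B [fix=B main=B]
After op 3 (commit): HEAD=main@C [fix=B main=C]
After op 4 (checkout): HEAD=fix@B [fix=B main=C]
After op 5 (merge): HEAD=fix@D [fix=D main=C]
After op 6 (commit): HEAD=fix@E [fix=E main=C]
After op 7 (checkout): HEAD=main@C [fix=E main=C]
After op 8 (commit): HEAD=main@F [fix=E main=F]
After op 9 (checkout): HEAD=fix@E [fix=E main=F]
After op 10 (commit): HEAD=fix@G [fix=G main=F]
After op 11 (merge): HEAD=fix@H [fix=H main=F]
After op 12 (commit): HEAD=fix@I [fix=I main=F]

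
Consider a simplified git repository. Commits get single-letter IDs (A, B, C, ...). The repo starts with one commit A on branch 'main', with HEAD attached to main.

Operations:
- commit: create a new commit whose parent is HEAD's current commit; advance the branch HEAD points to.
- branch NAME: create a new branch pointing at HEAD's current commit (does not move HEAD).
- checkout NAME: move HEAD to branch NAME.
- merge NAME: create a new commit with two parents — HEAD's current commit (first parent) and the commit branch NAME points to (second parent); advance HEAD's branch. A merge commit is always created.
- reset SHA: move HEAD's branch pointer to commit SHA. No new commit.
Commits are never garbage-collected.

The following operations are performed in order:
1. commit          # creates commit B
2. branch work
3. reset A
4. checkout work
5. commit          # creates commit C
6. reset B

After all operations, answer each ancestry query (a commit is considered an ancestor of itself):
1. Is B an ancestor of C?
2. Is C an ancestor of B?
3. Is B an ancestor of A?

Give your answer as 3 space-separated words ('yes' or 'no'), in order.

Answer: yes no no

Derivation:
After op 1 (commit): HEAD=main@B [main=B]
After op 2 (branch): HEAD=main@B [main=B work=B]
After op 3 (reset): HEAD=main@A [main=A work=B]
After op 4 (checkout): HEAD=work@B [main=A work=B]
After op 5 (commit): HEAD=work@C [main=A work=C]
After op 6 (reset): HEAD=work@B [main=A work=B]
ancestors(C) = {A,B,C}; B in? yes
ancestors(B) = {A,B}; C in? no
ancestors(A) = {A}; B in? no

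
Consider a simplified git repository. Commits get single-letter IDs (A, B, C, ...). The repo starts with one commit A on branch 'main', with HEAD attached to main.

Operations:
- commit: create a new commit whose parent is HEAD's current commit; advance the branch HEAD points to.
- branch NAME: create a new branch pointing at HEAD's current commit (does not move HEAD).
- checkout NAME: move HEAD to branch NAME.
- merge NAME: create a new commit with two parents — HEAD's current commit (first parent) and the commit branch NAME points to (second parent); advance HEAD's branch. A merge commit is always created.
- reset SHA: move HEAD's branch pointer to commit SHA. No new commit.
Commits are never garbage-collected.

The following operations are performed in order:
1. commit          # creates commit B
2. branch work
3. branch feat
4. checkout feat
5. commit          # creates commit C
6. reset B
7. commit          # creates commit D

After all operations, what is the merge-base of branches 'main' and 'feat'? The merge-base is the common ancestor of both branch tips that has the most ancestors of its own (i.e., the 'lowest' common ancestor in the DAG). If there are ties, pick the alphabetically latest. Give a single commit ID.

Answer: B

Derivation:
After op 1 (commit): HEAD=main@B [main=B]
After op 2 (branch): HEAD=main@B [main=B work=B]
After op 3 (branch): HEAD=main@B [feat=B main=B work=B]
After op 4 (checkout): HEAD=feat@B [feat=B main=B work=B]
After op 5 (commit): HEAD=feat@C [feat=C main=B work=B]
After op 6 (reset): HEAD=feat@B [feat=B main=B work=B]
After op 7 (commit): HEAD=feat@D [feat=D main=B work=B]
ancestors(main=B): ['A', 'B']
ancestors(feat=D): ['A', 'B', 'D']
common: ['A', 'B']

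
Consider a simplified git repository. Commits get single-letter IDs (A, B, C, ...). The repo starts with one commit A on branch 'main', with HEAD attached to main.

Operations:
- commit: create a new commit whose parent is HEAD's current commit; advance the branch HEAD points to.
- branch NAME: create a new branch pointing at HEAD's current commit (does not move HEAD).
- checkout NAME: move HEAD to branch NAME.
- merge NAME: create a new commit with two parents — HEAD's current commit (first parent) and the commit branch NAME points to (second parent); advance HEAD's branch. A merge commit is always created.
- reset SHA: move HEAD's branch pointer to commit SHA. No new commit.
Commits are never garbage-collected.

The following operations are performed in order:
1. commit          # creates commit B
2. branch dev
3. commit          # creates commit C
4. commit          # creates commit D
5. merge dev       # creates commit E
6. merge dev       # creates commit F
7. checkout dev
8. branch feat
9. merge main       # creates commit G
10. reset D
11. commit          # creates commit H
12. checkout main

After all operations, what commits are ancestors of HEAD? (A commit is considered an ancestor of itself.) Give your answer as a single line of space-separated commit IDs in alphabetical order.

After op 1 (commit): HEAD=main@B [main=B]
After op 2 (branch): HEAD=main@B [dev=B main=B]
After op 3 (commit): HEAD=main@C [dev=B main=C]
After op 4 (commit): HEAD=main@D [dev=B main=D]
After op 5 (merge): HEAD=main@E [dev=B main=E]
After op 6 (merge): HEAD=main@F [dev=B main=F]
After op 7 (checkout): HEAD=dev@B [dev=B main=F]
After op 8 (branch): HEAD=dev@B [dev=B feat=B main=F]
After op 9 (merge): HEAD=dev@G [dev=G feat=B main=F]
After op 10 (reset): HEAD=dev@D [dev=D feat=B main=F]
After op 11 (commit): HEAD=dev@H [dev=H feat=B main=F]
After op 12 (checkout): HEAD=main@F [dev=H feat=B main=F]

Answer: A B C D E F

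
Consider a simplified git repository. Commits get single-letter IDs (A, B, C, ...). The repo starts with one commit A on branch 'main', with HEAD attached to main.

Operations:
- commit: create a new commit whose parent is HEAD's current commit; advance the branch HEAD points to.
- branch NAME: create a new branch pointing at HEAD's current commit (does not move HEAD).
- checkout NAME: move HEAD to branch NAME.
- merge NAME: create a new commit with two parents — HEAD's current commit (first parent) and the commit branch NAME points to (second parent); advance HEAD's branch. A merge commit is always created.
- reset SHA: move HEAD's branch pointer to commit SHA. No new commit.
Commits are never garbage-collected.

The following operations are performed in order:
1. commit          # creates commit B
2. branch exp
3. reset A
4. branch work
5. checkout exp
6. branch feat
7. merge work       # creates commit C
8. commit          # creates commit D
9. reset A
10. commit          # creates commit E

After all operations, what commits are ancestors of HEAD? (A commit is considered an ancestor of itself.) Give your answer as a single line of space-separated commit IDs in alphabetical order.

After op 1 (commit): HEAD=main@B [main=B]
After op 2 (branch): HEAD=main@B [exp=B main=B]
After op 3 (reset): HEAD=main@A [exp=B main=A]
After op 4 (branch): HEAD=main@A [exp=B main=A work=A]
After op 5 (checkout): HEAD=exp@B [exp=B main=A work=A]
After op 6 (branch): HEAD=exp@B [exp=B feat=B main=A work=A]
After op 7 (merge): HEAD=exp@C [exp=C feat=B main=A work=A]
After op 8 (commit): HEAD=exp@D [exp=D feat=B main=A work=A]
After op 9 (reset): HEAD=exp@A [exp=A feat=B main=A work=A]
After op 10 (commit): HEAD=exp@E [exp=E feat=B main=A work=A]

Answer: A E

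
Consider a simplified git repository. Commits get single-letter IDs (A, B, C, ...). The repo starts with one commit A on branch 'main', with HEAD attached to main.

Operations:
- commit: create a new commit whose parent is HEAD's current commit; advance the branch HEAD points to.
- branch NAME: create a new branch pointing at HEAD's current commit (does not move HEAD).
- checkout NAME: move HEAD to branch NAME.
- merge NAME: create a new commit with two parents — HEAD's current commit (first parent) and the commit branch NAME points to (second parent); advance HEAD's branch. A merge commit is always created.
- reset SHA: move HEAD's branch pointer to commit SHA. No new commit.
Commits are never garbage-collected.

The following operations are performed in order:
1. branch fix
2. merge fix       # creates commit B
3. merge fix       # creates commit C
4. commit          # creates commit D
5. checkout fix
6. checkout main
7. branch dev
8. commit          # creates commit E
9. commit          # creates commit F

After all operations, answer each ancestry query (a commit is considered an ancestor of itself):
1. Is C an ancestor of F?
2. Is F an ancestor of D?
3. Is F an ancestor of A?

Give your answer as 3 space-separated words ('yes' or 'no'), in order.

After op 1 (branch): HEAD=main@A [fix=A main=A]
After op 2 (merge): HEAD=main@B [fix=A main=B]
After op 3 (merge): HEAD=main@C [fix=A main=C]
After op 4 (commit): HEAD=main@D [fix=A main=D]
After op 5 (checkout): HEAD=fix@A [fix=A main=D]
After op 6 (checkout): HEAD=main@D [fix=A main=D]
After op 7 (branch): HEAD=main@D [dev=D fix=A main=D]
After op 8 (commit): HEAD=main@E [dev=D fix=A main=E]
After op 9 (commit): HEAD=main@F [dev=D fix=A main=F]
ancestors(F) = {A,B,C,D,E,F}; C in? yes
ancestors(D) = {A,B,C,D}; F in? no
ancestors(A) = {A}; F in? no

Answer: yes no no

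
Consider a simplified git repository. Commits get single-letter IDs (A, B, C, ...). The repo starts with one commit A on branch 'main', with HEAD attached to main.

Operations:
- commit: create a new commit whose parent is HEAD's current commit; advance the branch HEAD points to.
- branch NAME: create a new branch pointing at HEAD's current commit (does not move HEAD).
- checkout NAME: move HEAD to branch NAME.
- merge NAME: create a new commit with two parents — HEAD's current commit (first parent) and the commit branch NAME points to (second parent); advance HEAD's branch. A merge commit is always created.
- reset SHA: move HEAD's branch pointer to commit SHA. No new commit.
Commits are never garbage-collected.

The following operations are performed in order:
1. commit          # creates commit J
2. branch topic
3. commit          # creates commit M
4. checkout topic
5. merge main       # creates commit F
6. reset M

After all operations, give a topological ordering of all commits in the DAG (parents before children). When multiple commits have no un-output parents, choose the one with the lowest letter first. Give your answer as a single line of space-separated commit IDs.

Answer: A J M F

Derivation:
After op 1 (commit): HEAD=main@J [main=J]
After op 2 (branch): HEAD=main@J [main=J topic=J]
After op 3 (commit): HEAD=main@M [main=M topic=J]
After op 4 (checkout): HEAD=topic@J [main=M topic=J]
After op 5 (merge): HEAD=topic@F [main=M topic=F]
After op 6 (reset): HEAD=topic@M [main=M topic=M]
commit A: parents=[]
commit F: parents=['J', 'M']
commit J: parents=['A']
commit M: parents=['J']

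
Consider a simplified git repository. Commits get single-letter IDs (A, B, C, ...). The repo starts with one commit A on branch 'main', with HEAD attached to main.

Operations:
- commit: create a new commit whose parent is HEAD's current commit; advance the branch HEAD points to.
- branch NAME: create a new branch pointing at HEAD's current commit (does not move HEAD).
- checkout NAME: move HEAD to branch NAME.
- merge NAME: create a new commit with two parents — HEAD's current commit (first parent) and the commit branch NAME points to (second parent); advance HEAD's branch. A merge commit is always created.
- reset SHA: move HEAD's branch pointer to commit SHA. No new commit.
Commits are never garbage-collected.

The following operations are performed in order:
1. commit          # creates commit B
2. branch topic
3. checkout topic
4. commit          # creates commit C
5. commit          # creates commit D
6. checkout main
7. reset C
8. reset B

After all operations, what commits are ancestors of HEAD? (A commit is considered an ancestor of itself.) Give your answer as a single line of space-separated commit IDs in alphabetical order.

Answer: A B

Derivation:
After op 1 (commit): HEAD=main@B [main=B]
After op 2 (branch): HEAD=main@B [main=B topic=B]
After op 3 (checkout): HEAD=topic@B [main=B topic=B]
After op 4 (commit): HEAD=topic@C [main=B topic=C]
After op 5 (commit): HEAD=topic@D [main=B topic=D]
After op 6 (checkout): HEAD=main@B [main=B topic=D]
After op 7 (reset): HEAD=main@C [main=C topic=D]
After op 8 (reset): HEAD=main@B [main=B topic=D]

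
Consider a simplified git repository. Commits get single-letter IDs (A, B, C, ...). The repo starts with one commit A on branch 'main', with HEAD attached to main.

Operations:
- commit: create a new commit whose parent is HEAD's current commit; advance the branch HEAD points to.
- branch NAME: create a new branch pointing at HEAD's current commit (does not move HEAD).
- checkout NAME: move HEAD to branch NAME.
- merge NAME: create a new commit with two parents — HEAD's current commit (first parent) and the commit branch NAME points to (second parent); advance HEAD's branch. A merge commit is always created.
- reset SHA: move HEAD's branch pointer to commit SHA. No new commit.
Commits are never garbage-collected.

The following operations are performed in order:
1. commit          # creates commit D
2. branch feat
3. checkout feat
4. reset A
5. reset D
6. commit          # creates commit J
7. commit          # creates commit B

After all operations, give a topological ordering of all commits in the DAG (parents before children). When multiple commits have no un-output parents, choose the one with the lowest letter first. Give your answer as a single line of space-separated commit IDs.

After op 1 (commit): HEAD=main@D [main=D]
After op 2 (branch): HEAD=main@D [feat=D main=D]
After op 3 (checkout): HEAD=feat@D [feat=D main=D]
After op 4 (reset): HEAD=feat@A [feat=A main=D]
After op 5 (reset): HEAD=feat@D [feat=D main=D]
After op 6 (commit): HEAD=feat@J [feat=J main=D]
After op 7 (commit): HEAD=feat@B [feat=B main=D]
commit A: parents=[]
commit B: parents=['J']
commit D: parents=['A']
commit J: parents=['D']

Answer: A D J B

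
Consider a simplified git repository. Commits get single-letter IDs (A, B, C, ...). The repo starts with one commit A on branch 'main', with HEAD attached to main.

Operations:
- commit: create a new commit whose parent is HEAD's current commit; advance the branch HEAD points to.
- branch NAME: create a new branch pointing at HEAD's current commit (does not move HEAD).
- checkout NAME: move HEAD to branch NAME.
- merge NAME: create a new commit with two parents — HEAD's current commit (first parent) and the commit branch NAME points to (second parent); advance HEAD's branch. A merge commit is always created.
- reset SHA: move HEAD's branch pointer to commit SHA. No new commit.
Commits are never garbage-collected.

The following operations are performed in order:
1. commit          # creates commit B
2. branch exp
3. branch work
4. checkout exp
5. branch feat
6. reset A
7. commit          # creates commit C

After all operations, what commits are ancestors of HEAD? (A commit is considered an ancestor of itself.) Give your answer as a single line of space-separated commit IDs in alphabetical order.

After op 1 (commit): HEAD=main@B [main=B]
After op 2 (branch): HEAD=main@B [exp=B main=B]
After op 3 (branch): HEAD=main@B [exp=B main=B work=B]
After op 4 (checkout): HEAD=exp@B [exp=B main=B work=B]
After op 5 (branch): HEAD=exp@B [exp=B feat=B main=B work=B]
After op 6 (reset): HEAD=exp@A [exp=A feat=B main=B work=B]
After op 7 (commit): HEAD=exp@C [exp=C feat=B main=B work=B]

Answer: A C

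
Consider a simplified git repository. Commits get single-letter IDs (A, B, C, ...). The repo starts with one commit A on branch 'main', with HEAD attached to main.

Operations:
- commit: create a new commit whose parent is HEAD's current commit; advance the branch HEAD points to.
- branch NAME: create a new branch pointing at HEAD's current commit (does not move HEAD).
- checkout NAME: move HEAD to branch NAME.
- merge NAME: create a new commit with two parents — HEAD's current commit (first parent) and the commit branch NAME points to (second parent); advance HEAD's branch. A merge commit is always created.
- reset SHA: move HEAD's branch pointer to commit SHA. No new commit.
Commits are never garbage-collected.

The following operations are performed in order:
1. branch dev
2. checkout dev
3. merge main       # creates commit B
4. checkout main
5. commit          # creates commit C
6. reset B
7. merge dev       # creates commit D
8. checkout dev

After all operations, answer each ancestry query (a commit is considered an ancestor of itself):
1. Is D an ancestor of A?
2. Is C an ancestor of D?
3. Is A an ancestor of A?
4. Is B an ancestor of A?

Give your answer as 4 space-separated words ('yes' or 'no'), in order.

Answer: no no yes no

Derivation:
After op 1 (branch): HEAD=main@A [dev=A main=A]
After op 2 (checkout): HEAD=dev@A [dev=A main=A]
After op 3 (merge): HEAD=dev@B [dev=B main=A]
After op 4 (checkout): HEAD=main@A [dev=B main=A]
After op 5 (commit): HEAD=main@C [dev=B main=C]
After op 6 (reset): HEAD=main@B [dev=B main=B]
After op 7 (merge): HEAD=main@D [dev=B main=D]
After op 8 (checkout): HEAD=dev@B [dev=B main=D]
ancestors(A) = {A}; D in? no
ancestors(D) = {A,B,D}; C in? no
ancestors(A) = {A}; A in? yes
ancestors(A) = {A}; B in? no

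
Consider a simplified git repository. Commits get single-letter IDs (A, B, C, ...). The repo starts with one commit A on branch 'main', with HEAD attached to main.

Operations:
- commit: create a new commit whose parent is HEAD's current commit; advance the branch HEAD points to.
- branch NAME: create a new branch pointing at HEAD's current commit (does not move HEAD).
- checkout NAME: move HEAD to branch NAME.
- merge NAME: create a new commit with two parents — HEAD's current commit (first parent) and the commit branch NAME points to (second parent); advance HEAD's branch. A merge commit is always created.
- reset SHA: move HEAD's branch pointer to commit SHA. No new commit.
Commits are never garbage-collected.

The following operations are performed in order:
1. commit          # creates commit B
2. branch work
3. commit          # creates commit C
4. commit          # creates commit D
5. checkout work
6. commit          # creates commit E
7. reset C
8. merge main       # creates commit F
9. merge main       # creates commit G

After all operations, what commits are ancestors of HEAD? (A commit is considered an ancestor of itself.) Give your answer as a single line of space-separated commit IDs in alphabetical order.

Answer: A B C D F G

Derivation:
After op 1 (commit): HEAD=main@B [main=B]
After op 2 (branch): HEAD=main@B [main=B work=B]
After op 3 (commit): HEAD=main@C [main=C work=B]
After op 4 (commit): HEAD=main@D [main=D work=B]
After op 5 (checkout): HEAD=work@B [main=D work=B]
After op 6 (commit): HEAD=work@E [main=D work=E]
After op 7 (reset): HEAD=work@C [main=D work=C]
After op 8 (merge): HEAD=work@F [main=D work=F]
After op 9 (merge): HEAD=work@G [main=D work=G]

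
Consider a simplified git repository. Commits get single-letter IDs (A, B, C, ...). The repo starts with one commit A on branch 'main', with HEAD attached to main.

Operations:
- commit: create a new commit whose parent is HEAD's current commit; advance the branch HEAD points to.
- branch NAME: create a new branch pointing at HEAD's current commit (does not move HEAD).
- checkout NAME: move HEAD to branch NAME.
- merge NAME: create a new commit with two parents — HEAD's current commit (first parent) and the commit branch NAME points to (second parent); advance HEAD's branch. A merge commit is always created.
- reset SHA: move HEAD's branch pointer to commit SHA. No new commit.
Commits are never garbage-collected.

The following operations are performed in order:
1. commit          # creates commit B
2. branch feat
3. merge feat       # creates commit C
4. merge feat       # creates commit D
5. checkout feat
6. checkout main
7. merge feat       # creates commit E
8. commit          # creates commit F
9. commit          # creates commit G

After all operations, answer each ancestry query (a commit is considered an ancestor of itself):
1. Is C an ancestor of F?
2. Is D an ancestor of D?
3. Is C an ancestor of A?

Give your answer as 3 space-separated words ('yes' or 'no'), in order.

Answer: yes yes no

Derivation:
After op 1 (commit): HEAD=main@B [main=B]
After op 2 (branch): HEAD=main@B [feat=B main=B]
After op 3 (merge): HEAD=main@C [feat=B main=C]
After op 4 (merge): HEAD=main@D [feat=B main=D]
After op 5 (checkout): HEAD=feat@B [feat=B main=D]
After op 6 (checkout): HEAD=main@D [feat=B main=D]
After op 7 (merge): HEAD=main@E [feat=B main=E]
After op 8 (commit): HEAD=main@F [feat=B main=F]
After op 9 (commit): HEAD=main@G [feat=B main=G]
ancestors(F) = {A,B,C,D,E,F}; C in? yes
ancestors(D) = {A,B,C,D}; D in? yes
ancestors(A) = {A}; C in? no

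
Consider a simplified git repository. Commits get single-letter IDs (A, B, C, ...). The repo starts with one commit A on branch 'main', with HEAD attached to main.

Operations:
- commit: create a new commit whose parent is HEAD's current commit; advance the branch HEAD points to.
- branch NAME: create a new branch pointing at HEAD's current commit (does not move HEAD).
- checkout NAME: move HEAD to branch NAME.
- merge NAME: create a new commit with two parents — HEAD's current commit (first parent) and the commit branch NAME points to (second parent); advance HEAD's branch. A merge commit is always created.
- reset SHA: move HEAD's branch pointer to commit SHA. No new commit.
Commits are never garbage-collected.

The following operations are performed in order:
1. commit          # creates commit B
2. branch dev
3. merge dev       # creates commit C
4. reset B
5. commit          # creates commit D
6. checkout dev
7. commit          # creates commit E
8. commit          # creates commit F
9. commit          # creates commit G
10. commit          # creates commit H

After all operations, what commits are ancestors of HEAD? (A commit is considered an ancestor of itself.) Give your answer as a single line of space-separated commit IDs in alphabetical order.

After op 1 (commit): HEAD=main@B [main=B]
After op 2 (branch): HEAD=main@B [dev=B main=B]
After op 3 (merge): HEAD=main@C [dev=B main=C]
After op 4 (reset): HEAD=main@B [dev=B main=B]
After op 5 (commit): HEAD=main@D [dev=B main=D]
After op 6 (checkout): HEAD=dev@B [dev=B main=D]
After op 7 (commit): HEAD=dev@E [dev=E main=D]
After op 8 (commit): HEAD=dev@F [dev=F main=D]
After op 9 (commit): HEAD=dev@G [dev=G main=D]
After op 10 (commit): HEAD=dev@H [dev=H main=D]

Answer: A B E F G H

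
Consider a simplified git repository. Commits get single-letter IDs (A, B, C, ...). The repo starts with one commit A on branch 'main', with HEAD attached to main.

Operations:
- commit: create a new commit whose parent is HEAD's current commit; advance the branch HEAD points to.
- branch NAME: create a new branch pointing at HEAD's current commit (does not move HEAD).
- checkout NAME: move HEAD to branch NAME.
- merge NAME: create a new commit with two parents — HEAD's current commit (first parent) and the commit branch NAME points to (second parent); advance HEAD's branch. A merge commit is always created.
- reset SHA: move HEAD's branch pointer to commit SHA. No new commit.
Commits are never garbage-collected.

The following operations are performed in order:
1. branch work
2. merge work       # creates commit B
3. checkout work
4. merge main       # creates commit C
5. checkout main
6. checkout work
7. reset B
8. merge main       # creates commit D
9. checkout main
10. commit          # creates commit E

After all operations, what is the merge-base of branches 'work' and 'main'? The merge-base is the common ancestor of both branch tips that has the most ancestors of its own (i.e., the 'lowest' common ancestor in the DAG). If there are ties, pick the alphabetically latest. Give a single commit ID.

Answer: B

Derivation:
After op 1 (branch): HEAD=main@A [main=A work=A]
After op 2 (merge): HEAD=main@B [main=B work=A]
After op 3 (checkout): HEAD=work@A [main=B work=A]
After op 4 (merge): HEAD=work@C [main=B work=C]
After op 5 (checkout): HEAD=main@B [main=B work=C]
After op 6 (checkout): HEAD=work@C [main=B work=C]
After op 7 (reset): HEAD=work@B [main=B work=B]
After op 8 (merge): HEAD=work@D [main=B work=D]
After op 9 (checkout): HEAD=main@B [main=B work=D]
After op 10 (commit): HEAD=main@E [main=E work=D]
ancestors(work=D): ['A', 'B', 'D']
ancestors(main=E): ['A', 'B', 'E']
common: ['A', 'B']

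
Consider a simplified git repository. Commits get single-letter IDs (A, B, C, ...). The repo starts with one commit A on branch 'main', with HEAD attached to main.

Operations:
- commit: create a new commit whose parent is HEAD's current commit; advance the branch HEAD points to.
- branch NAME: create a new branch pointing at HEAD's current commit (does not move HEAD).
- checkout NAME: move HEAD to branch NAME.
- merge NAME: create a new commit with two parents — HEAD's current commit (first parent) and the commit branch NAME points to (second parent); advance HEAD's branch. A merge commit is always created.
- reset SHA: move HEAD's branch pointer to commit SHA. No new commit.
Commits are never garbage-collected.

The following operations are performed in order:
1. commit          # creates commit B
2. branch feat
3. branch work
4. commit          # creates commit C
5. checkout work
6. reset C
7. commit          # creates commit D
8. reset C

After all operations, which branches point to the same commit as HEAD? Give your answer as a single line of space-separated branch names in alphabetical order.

After op 1 (commit): HEAD=main@B [main=B]
After op 2 (branch): HEAD=main@B [feat=B main=B]
After op 3 (branch): HEAD=main@B [feat=B main=B work=B]
After op 4 (commit): HEAD=main@C [feat=B main=C work=B]
After op 5 (checkout): HEAD=work@B [feat=B main=C work=B]
After op 6 (reset): HEAD=work@C [feat=B main=C work=C]
After op 7 (commit): HEAD=work@D [feat=B main=C work=D]
After op 8 (reset): HEAD=work@C [feat=B main=C work=C]

Answer: main work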